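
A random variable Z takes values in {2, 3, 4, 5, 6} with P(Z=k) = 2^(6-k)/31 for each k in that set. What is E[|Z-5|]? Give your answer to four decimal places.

2.2258

E[|Z-5|] = Σ |z-5|·P(Z=z)
 = 3·16/31 + 2·8/31 + 1·4/31 + 0·2/31 + 1·1/31
 = 48/31 + 16/31 + 4/31 + 0 + 1/31
 = 69/31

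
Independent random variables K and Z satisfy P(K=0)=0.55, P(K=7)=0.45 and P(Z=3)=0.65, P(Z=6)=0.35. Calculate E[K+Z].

7.2

E[K+Z] = Σ_k Σ_z (k+z) · P(K=k)P(Z=z)
 = 3·0.3575 + 6·0.1925 + 10·0.2925 + 13·0.1575
 = 1.0725 + 1.155 + 2.925 + 2.0475
 = 7.2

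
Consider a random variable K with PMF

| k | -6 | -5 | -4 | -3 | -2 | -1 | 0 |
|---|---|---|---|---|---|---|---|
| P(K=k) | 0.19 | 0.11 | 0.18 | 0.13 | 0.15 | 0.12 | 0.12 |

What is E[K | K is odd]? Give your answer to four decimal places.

-2.9444

P(K is odd) = 0.11 + 0.13 + 0.12 = 0.36.
E[K | K is odd] = [(-5)·0.11 + (-3)·0.13 + (-1)·0.12] / 0.36
 = -1.06 / 0.36
 = -53/18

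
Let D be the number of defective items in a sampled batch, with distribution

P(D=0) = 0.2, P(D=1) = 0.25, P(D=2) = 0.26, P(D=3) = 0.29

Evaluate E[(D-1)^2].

E[(D-1)^2] = Σ (d-1)^2·P(D=d)
 = 1·0.2 + 0·0.25 + 1·0.26 + 4·0.29
 = 0.2 + 0 + 0.26 + 1.16
 = 1.62

1.62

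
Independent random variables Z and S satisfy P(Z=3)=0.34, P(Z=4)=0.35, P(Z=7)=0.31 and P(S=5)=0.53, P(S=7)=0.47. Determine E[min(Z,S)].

E[min(Z,S)] = Σ_z Σ_s min(z,s) · P(Z=z)P(S=s)
 = 3·0.1802 + 3·0.1598 + 4·0.1855 + 4·0.1645 + 5·0.1643 + 7·0.1457
 = 0.5406 + 0.4794 + 0.742 + 0.658 + 0.8215 + 1.0199
 = 4.2614

4.2614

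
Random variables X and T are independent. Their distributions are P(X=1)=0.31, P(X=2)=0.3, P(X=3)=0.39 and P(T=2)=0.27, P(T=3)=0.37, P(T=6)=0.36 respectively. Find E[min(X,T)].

E[min(X,T)] = Σ_x Σ_t min(x,t) · P(X=x)P(T=t)
 = 1·0.0837 + 1·0.1147 + 1·0.1116 + 2·0.081 + 2·0.111 + 2·0.108 + 2·0.1053 + 3·0.1443 + 3·0.1404
 = 0.0837 + 0.1147 + 0.1116 + 0.162 + 0.222 + 0.216 + 0.2106 + 0.4329 + 0.4212
 = 1.9747

1.9747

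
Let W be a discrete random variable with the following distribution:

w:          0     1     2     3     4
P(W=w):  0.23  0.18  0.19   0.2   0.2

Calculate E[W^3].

E[W^3] = Σ w^3·P(W=w)
 = 0·0.23 + 1·0.18 + 8·0.19 + 27·0.2 + 64·0.2
 = 0 + 0.18 + 1.52 + 5.4 + 12.8
 = 19.9

19.9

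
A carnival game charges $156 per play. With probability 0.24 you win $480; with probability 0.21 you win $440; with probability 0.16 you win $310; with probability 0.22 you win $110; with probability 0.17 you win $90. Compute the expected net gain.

140.7

E[payout] = 480·0.24 + 440·0.21 + 310·0.16 + 110·0.22 + 90·0.17
 = 115.2 + 92.4 + 49.6 + 24.2 + 15.3
 = 296.7
Net = 296.7 - 156 = 140.7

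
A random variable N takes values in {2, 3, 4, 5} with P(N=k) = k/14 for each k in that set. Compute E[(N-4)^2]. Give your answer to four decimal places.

1.1429

E[(N-4)^2] = Σ (n-4)^2·P(N=n)
 = 4·1/7 + 1·3/14 + 0·2/7 + 1·5/14
 = 4/7 + 3/14 + 0 + 5/14
 = 8/7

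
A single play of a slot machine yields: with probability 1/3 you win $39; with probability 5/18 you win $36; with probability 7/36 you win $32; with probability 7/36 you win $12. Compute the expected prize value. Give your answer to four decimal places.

E[payout] = 39·1/3 + 36·5/18 + 32·7/36 + 12·7/36
 = 13 + 10 + 56/9 + 7/3
 = 284/9

31.5556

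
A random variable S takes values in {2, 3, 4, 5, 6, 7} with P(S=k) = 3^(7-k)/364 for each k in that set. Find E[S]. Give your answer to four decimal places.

E[S] = Σ s·P(S=s)
 = 2·243/364 + 3·81/364 + 4·27/364 + 5·9/364 + 6·3/364 + 7·1/364
 = 243/182 + 243/364 + 27/91 + 45/364 + 9/182 + 1/52
 = 907/364

2.4918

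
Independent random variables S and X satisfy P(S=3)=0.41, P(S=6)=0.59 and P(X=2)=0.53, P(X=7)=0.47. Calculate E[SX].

E[SX] = Σ_s Σ_x sx · P(S=s)P(X=x)
 = 6·0.2173 + 21·0.1927 + 12·0.3127 + 42·0.2773
 = 1.3038 + 4.0467 + 3.7524 + 11.6466
 = 20.7495

20.7495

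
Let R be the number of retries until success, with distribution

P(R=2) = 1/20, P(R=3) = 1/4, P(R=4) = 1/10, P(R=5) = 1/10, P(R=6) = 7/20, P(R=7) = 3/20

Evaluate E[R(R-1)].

E[R(R-1)] = Σ r(r-1)·P(R=r)
 = 2·1/20 + 6·1/4 + 12·1/10 + 20·1/10 + 30·7/20 + 42·3/20
 = 1/10 + 3/2 + 6/5 + 2 + 21/2 + 63/10
 = 108/5

21.6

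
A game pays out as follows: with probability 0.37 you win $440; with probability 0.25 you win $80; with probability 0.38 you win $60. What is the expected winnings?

205.6

E[payout] = 440·0.37 + 80·0.25 + 60·0.38
 = 162.8 + 20 + 22.8
 = 205.6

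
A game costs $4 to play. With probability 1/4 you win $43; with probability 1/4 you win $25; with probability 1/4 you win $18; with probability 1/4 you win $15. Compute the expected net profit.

21.25

E[payout] = 43·1/4 + 25·1/4 + 18·1/4 + 15·1/4
 = 43/4 + 25/4 + 9/2 + 15/4
 = 101/4
Net = 101/4 - 4 = 85/4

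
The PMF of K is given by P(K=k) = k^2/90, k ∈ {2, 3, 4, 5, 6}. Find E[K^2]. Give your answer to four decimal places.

E[K^2] = Σ k^2·P(K=k)
 = 4·2/45 + 9·1/10 + 16·8/45 + 25·5/18 + 36·2/5
 = 8/45 + 9/10 + 128/45 + 125/18 + 72/5
 = 379/15

25.2667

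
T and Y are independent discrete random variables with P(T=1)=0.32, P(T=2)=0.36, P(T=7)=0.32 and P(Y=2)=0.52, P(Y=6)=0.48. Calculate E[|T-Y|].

E[|T-Y|] = Σ_t Σ_y |t-y| · P(T=t)P(Y=y)
 = 1·0.1664 + 5·0.1536 + 0·0.1872 + 4·0.1728 + 5·0.1664 + 1·0.1536
 = 0.1664 + 0.768 + 0 + 0.6912 + 0.832 + 0.1536
 = 2.6112

2.6112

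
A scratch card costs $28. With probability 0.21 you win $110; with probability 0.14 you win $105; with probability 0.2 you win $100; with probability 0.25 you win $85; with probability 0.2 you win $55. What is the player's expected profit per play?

E[payout] = 110·0.21 + 105·0.14 + 100·0.2 + 85·0.25 + 55·0.2
 = 23.1 + 14.7 + 20 + 21.25 + 11
 = 90.05
Net = 90.05 - 28 = 62.05

62.05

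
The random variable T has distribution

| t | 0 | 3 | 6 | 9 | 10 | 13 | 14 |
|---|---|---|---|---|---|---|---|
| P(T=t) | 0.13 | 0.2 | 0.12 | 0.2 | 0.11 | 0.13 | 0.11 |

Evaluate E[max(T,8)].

9.73

E[max(T,8)] = Σ max(t,8)·P(T=t)
 = 8·0.13 + 8·0.2 + 8·0.12 + 9·0.2 + 10·0.11 + 13·0.13 + 14·0.11
 = 1.04 + 1.6 + 0.96 + 1.8 + 1.1 + 1.69 + 1.54
 = 9.73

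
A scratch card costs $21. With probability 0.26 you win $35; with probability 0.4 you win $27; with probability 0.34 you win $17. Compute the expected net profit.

E[payout] = 35·0.26 + 27·0.4 + 17·0.34
 = 9.1 + 10.8 + 5.78
 = 25.68
Net = 25.68 - 21 = 4.68

4.68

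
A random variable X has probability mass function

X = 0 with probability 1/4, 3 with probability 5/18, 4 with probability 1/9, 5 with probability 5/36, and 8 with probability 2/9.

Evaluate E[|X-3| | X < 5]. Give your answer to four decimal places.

P(X < 5) = 1/4 + 5/18 + 1/9 = 23/36.
E[|X-3| | X < 5] = [3·1/4 + 0·5/18 + 1·1/9] / (23/36)
 = 31/36 / (23/36)
 = 31/23

1.3478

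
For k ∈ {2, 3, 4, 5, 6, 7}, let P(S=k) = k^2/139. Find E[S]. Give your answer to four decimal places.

5.6331

E[S] = Σ s·P(S=s)
 = 2·4/139 + 3·9/139 + 4·16/139 + 5·25/139 + 6·36/139 + 7·49/139
 = 8/139 + 27/139 + 64/139 + 125/139 + 216/139 + 343/139
 = 783/139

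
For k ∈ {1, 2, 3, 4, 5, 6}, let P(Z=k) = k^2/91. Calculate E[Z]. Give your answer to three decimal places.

4.846

E[Z] = Σ z·P(Z=z)
 = 1·1/91 + 2·4/91 + 3·9/91 + 4·16/91 + 5·25/91 + 6·36/91
 = 1/91 + 8/91 + 27/91 + 64/91 + 125/91 + 216/91
 = 63/13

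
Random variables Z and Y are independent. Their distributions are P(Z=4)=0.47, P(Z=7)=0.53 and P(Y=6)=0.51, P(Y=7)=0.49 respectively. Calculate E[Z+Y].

E[Z+Y] = Σ_z Σ_y (z+y) · P(Z=z)P(Y=y)
 = 10·0.2397 + 11·0.2303 + 13·0.2703 + 14·0.2597
 = 2.397 + 2.5333 + 3.5139 + 3.6358
 = 12.08

12.08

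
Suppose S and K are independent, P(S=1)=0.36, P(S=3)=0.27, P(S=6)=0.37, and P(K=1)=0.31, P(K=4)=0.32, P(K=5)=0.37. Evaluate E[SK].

E[SK] = Σ_s Σ_k sk · P(S=s)P(K=k)
 = 1·0.1116 + 4·0.1152 + 5·0.1332 + 3·0.0837 + 12·0.0864 + 15·0.0999 + 6·0.1147 + 24·0.1184 + 30·0.1369
 = 0.1116 + 0.4608 + 0.666 + 0.2511 + 1.0368 + 1.4985 + 0.6882 + 2.8416 + 4.107
 = 11.6616

11.6616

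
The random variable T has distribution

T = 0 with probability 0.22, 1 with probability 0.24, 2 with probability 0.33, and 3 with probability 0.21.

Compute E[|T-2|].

0.89

E[|T-2|] = Σ |t-2|·P(T=t)
 = 2·0.22 + 1·0.24 + 0·0.33 + 1·0.21
 = 0.44 + 0.24 + 0 + 0.21
 = 0.89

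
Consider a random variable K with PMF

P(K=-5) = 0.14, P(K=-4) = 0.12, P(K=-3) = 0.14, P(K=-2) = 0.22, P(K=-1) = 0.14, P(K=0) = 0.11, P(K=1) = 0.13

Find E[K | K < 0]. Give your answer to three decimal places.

-2.868

P(K < 0) = 0.14 + 0.12 + 0.14 + 0.22 + 0.14 = 0.76.
E[K | K < 0] = [(-5)·0.14 + (-4)·0.12 + (-3)·0.14 + (-2)·0.22 + (-1)·0.14] / 0.76
 = -2.18 / 0.76
 = -109/38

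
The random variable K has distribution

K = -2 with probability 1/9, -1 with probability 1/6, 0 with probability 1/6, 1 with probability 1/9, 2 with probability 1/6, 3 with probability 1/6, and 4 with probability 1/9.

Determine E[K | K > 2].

3.4

P(K > 2) = 1/6 + 1/9 = 5/18.
E[K | K > 2] = [3·1/6 + 4·1/9] / (5/18)
 = 17/18 / (5/18)
 = 17/5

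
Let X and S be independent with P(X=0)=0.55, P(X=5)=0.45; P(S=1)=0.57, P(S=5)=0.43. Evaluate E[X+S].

4.97

E[X+S] = Σ_x Σ_s (x+s) · P(X=x)P(S=s)
 = 1·0.3135 + 5·0.2365 + 6·0.2565 + 10·0.1935
 = 0.3135 + 1.1825 + 1.539 + 1.935
 = 4.97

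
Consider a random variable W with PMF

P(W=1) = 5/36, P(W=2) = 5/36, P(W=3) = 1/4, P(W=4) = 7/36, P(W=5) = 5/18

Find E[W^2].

E[W^2] = Σ w^2·P(W=w)
 = 1·5/36 + 4·5/36 + 9·1/4 + 16·7/36 + 25·5/18
 = 5/36 + 5/9 + 9/4 + 28/9 + 125/18
 = 13

13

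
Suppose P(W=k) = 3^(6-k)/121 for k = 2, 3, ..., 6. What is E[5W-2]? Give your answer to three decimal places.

E[5W-2] = Σ (5w-2)·P(W=w)
 = 8·81/121 + 13·27/121 + 18·9/121 + 23·3/121 + 28·1/121
 = 648/121 + 351/121 + 162/121 + 69/121 + 28/121
 = 1258/121

10.397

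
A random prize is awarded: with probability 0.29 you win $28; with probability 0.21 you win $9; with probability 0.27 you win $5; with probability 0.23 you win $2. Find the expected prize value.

E[payout] = 28·0.29 + 9·0.21 + 5·0.27 + 2·0.23
 = 8.12 + 1.89 + 1.35 + 0.46
 = 11.82

11.82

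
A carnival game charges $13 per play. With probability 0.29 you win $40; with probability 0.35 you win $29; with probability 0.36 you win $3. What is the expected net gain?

E[payout] = 40·0.29 + 29·0.35 + 3·0.36
 = 11.6 + 10.15 + 1.08
 = 22.83
Net = 22.83 - 13 = 9.83

9.83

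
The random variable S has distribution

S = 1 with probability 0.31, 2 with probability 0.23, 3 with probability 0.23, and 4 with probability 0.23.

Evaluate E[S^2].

E[S^2] = Σ s^2·P(S=s)
 = 1·0.31 + 4·0.23 + 9·0.23 + 16·0.23
 = 0.31 + 0.92 + 2.07 + 3.68
 = 6.98

6.98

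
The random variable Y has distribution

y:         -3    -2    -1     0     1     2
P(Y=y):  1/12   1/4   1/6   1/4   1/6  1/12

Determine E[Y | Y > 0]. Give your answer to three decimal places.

P(Y > 0) = 1/6 + 1/12 = 1/4.
E[Y | Y > 0] = [1·1/6 + 2·1/12] / (1/4)
 = 1/3 / (1/4)
 = 4/3

1.333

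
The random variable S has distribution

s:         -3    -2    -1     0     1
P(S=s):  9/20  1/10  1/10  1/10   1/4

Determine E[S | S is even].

-1

P(S is even) = 1/10 + 1/10 = 1/5.
E[S | S is even] = [(-2)·1/10 + 0·1/10] / (1/5)
 = -1/5 / (1/5)
 = -1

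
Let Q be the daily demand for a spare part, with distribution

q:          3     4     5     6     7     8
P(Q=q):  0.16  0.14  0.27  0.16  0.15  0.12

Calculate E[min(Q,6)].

E[min(Q,6)] = Σ min(q,6)·P(Q=q)
 = 3·0.16 + 4·0.14 + 5·0.27 + 6·0.16 + 6·0.15 + 6·0.12
 = 0.48 + 0.56 + 1.35 + 0.96 + 0.9 + 0.72
 = 4.97

4.97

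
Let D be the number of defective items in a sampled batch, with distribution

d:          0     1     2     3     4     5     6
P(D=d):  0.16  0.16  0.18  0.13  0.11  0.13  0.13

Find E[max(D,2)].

E[max(D,2)] = Σ max(d,2)·P(D=d)
 = 2·0.16 + 2·0.16 + 2·0.18 + 3·0.13 + 4·0.11 + 5·0.13 + 6·0.13
 = 0.32 + 0.32 + 0.36 + 0.39 + 0.44 + 0.65 + 0.78
 = 3.26

3.26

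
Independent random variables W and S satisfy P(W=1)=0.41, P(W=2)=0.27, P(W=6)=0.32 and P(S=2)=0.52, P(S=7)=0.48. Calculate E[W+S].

E[W+S] = Σ_w Σ_s (w+s) · P(W=w)P(S=s)
 = 3·0.2132 + 8·0.1968 + 4·0.1404 + 9·0.1296 + 8·0.1664 + 13·0.1536
 = 0.6396 + 1.5744 + 0.5616 + 1.1664 + 1.3312 + 1.9968
 = 7.27

7.27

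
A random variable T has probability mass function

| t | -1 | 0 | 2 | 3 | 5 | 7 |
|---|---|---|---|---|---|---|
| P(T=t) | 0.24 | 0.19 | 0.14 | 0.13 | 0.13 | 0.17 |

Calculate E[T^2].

13.55

E[T^2] = Σ t^2·P(T=t)
 = 1·0.24 + 0·0.19 + 4·0.14 + 9·0.13 + 25·0.13 + 49·0.17
 = 0.24 + 0 + 0.56 + 1.17 + 3.25 + 8.33
 = 13.55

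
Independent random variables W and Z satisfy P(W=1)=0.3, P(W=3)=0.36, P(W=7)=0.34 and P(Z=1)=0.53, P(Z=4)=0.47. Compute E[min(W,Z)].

1.8178

E[min(W,Z)] = Σ_w Σ_z min(w,z) · P(W=w)P(Z=z)
 = 1·0.159 + 1·0.141 + 1·0.1908 + 3·0.1692 + 1·0.1802 + 4·0.1598
 = 0.159 + 0.141 + 0.1908 + 0.5076 + 0.1802 + 0.6392
 = 1.8178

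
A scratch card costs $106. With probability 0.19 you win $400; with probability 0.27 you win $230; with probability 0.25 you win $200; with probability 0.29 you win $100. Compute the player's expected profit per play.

E[payout] = 400·0.19 + 230·0.27 + 200·0.25 + 100·0.29
 = 76 + 62.1 + 50 + 29
 = 217.1
Net = 217.1 - 106 = 111.1

111.1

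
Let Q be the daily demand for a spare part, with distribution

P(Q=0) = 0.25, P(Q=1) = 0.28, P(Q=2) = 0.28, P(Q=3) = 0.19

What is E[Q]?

1.41

E[Q] = Σ q·P(Q=q)
 = 0·0.25 + 1·0.28 + 2·0.28 + 3·0.19
 = 0 + 0.28 + 0.56 + 0.57
 = 1.41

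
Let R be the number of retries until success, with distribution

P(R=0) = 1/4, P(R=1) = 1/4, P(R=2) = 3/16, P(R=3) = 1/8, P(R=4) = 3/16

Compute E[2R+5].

8.5

E[2R+5] = Σ (2r+5)·P(R=r)
 = 5·1/4 + 7·1/4 + 9·3/16 + 11·1/8 + 13·3/16
 = 5/4 + 7/4 + 27/16 + 11/8 + 39/16
 = 17/2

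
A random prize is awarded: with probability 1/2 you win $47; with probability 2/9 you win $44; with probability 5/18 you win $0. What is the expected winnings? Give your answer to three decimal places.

E[payout] = 47·1/2 + 44·2/9 + 0·5/18
 = 47/2 + 88/9 + 0
 = 599/18

33.278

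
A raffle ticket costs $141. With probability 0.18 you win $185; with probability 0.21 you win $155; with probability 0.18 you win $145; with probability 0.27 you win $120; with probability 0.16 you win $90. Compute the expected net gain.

E[payout] = 185·0.18 + 155·0.21 + 145·0.18 + 120·0.27 + 90·0.16
 = 33.3 + 32.55 + 26.1 + 32.4 + 14.4
 = 138.75
Net = 138.75 - 141 = -2.25

-2.25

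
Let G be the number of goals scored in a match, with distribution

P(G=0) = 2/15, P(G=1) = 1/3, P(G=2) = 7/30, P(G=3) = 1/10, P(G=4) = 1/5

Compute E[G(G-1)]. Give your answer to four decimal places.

E[G(G-1)] = Σ g(g-1)·P(G=g)
 = 0·2/15 + 0·1/3 + 2·7/30 + 6·1/10 + 12·1/5
 = 0 + 0 + 7/15 + 3/5 + 12/5
 = 52/15

3.4667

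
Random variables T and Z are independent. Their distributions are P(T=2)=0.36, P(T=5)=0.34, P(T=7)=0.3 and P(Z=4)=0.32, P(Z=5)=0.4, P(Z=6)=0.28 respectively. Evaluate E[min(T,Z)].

E[min(T,Z)] = Σ_t Σ_z min(t,z) · P(T=t)P(Z=z)
 = 2·0.1152 + 2·0.144 + 2·0.1008 + 4·0.1088 + 5·0.136 + 5·0.0952 + 4·0.096 + 5·0.12 + 6·0.084
 = 0.2304 + 0.288 + 0.2016 + 0.4352 + 0.68 + 0.476 + 0.384 + 0.6 + 0.504
 = 3.7992

3.7992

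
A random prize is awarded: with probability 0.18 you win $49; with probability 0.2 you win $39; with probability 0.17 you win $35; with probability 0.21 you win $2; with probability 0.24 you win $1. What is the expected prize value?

23.23

E[payout] = 49·0.18 + 39·0.2 + 35·0.17 + 2·0.21 + 1·0.24
 = 8.82 + 7.8 + 5.95 + 0.42 + 0.24
 = 23.23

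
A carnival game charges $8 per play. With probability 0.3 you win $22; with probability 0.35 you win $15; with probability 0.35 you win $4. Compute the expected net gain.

E[payout] = 22·0.3 + 15·0.35 + 4·0.35
 = 6.6 + 5.25 + 1.4
 = 13.25
Net = 13.25 - 8 = 5.25

5.25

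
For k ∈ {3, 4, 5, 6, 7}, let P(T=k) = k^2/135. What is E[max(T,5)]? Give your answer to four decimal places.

5.9926

E[max(T,5)] = Σ max(t,5)·P(T=t)
 = 5·1/15 + 5·16/135 + 5·5/27 + 6·4/15 + 7·49/135
 = 1/3 + 16/27 + 25/27 + 8/5 + 343/135
 = 809/135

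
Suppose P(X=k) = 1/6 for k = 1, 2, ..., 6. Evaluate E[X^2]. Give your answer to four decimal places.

E[X^2] = Σ x^2·P(X=x)
 = 1·1/6 + 4·1/6 + 9·1/6 + 16·1/6 + 25·1/6 + 36·1/6
 = 1/6 + 2/3 + 3/2 + 8/3 + 25/6 + 6
 = 91/6

15.1667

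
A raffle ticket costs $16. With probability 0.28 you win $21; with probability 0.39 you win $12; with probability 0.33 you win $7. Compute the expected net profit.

-3.13

E[payout] = 21·0.28 + 12·0.39 + 7·0.33
 = 5.88 + 4.68 + 2.31
 = 12.87
Net = 12.87 - 16 = -3.13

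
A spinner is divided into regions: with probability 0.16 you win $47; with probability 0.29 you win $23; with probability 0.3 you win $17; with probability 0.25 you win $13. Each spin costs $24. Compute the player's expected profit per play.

E[payout] = 47·0.16 + 23·0.29 + 17·0.3 + 13·0.25
 = 7.52 + 6.67 + 5.1 + 3.25
 = 22.54
Net = 22.54 - 24 = -1.46

-1.46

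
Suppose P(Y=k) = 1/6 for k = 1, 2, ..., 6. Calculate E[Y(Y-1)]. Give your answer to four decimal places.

E[Y(Y-1)] = Σ y(y-1)·P(Y=y)
 = 0·1/6 + 2·1/6 + 6·1/6 + 12·1/6 + 20·1/6 + 30·1/6
 = 0 + 1/3 + 1 + 2 + 10/3 + 5
 = 35/3

11.6667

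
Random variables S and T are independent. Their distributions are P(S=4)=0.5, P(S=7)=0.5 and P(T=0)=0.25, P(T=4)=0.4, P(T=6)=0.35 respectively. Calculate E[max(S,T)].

5.85

E[max(S,T)] = Σ_s Σ_t max(s,t) · P(S=s)P(T=t)
 = 4·0.125 + 4·0.2 + 6·0.175 + 7·0.125 + 7·0.2 + 7·0.175
 = 0.5 + 0.8 + 1.05 + 0.875 + 1.4 + 1.225
 = 5.85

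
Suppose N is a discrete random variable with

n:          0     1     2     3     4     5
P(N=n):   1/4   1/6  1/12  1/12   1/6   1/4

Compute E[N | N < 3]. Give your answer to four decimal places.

0.6667

P(N < 3) = 1/4 + 1/6 + 1/12 = 1/2.
E[N | N < 3] = [0·1/4 + 1·1/6 + 2·1/12] / (1/2)
 = 1/3 / (1/2)
 = 2/3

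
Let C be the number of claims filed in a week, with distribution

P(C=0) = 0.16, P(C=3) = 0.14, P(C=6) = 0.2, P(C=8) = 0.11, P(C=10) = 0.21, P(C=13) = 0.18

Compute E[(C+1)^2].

E[(C+1)^2] = Σ (c+1)^2·P(C=c)
 = 1·0.16 + 16·0.14 + 49·0.2 + 81·0.11 + 121·0.21 + 196·0.18
 = 0.16 + 2.24 + 9.8 + 8.91 + 25.41 + 35.28
 = 81.8

81.8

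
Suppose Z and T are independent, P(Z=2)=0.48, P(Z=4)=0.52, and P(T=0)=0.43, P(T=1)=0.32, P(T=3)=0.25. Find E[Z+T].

4.11

E[Z+T] = Σ_z Σ_t (z+t) · P(Z=z)P(T=t)
 = 2·0.2064 + 3·0.1536 + 5·0.12 + 4·0.2236 + 5·0.1664 + 7·0.13
 = 0.4128 + 0.4608 + 0.6 + 0.8944 + 0.832 + 0.91
 = 4.11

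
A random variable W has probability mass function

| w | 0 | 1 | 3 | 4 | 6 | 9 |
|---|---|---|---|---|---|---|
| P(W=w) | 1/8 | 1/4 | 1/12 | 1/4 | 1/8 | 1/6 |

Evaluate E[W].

E[W] = Σ w·P(W=w)
 = 0·1/8 + 1·1/4 + 3·1/12 + 4·1/4 + 6·1/8 + 9·1/6
 = 0 + 1/4 + 1/4 + 1 + 3/4 + 3/2
 = 15/4

3.75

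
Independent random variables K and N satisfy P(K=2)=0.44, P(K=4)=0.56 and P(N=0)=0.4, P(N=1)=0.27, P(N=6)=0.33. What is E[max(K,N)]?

4.0704

E[max(K,N)] = Σ_k Σ_n max(k,n) · P(K=k)P(N=n)
 = 2·0.176 + 2·0.1188 + 6·0.1452 + 4·0.224 + 4·0.1512 + 6·0.1848
 = 0.352 + 0.2376 + 0.8712 + 0.896 + 0.6048 + 1.1088
 = 4.0704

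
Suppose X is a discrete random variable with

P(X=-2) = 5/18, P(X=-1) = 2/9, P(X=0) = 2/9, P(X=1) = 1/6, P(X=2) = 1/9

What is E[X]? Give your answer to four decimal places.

-0.3889

E[X] = Σ x·P(X=x)
 = (-2)·5/18 + (-1)·2/9 + 0·2/9 + 1·1/6 + 2·1/9
 = (-5/9) + (-2/9) + 0 + 1/6 + 2/9
 = -7/18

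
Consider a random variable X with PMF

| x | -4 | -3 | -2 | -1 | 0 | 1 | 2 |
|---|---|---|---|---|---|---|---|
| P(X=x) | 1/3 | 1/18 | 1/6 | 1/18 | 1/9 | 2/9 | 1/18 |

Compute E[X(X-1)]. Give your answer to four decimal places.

E[X(X-1)] = Σ x(x-1)·P(X=x)
 = 20·1/3 + 12·1/18 + 6·1/6 + 2·1/18 + 0·1/9 + 0·2/9 + 2·1/18
 = 20/3 + 2/3 + 1 + 1/9 + 0 + 0 + 1/9
 = 77/9

8.5556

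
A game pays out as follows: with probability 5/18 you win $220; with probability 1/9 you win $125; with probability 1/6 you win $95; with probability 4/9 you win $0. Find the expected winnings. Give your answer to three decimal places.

90.833

E[payout] = 220·5/18 + 125·1/9 + 95·1/6 + 0·4/9
 = 550/9 + 125/9 + 95/6 + 0
 = 545/6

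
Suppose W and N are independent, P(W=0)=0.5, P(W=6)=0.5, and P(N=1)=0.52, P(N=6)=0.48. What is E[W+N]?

E[W+N] = Σ_w Σ_n (w+n) · P(W=w)P(N=n)
 = 1·0.26 + 6·0.24 + 7·0.26 + 12·0.24
 = 0.26 + 1.44 + 1.82 + 2.88
 = 6.4

6.4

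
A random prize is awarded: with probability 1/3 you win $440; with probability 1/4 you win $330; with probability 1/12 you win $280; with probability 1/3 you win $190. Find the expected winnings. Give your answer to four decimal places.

E[payout] = 440·1/3 + 330·1/4 + 280·1/12 + 190·1/3
 = 440/3 + 165/2 + 70/3 + 190/3
 = 1895/6

315.8333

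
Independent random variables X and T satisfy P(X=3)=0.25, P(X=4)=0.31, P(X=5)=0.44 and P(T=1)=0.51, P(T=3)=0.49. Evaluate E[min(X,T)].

1.98

E[min(X,T)] = Σ_x Σ_t min(x,t) · P(X=x)P(T=t)
 = 1·0.1275 + 3·0.1225 + 1·0.1581 + 3·0.1519 + 1·0.2244 + 3·0.2156
 = 0.1275 + 0.3675 + 0.1581 + 0.4557 + 0.2244 + 0.6468
 = 1.98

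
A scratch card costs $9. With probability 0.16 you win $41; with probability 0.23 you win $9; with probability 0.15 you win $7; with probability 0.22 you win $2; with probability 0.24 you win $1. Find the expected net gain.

E[payout] = 41·0.16 + 9·0.23 + 7·0.15 + 2·0.22 + 1·0.24
 = 6.56 + 2.07 + 1.05 + 0.44 + 0.24
 = 10.36
Net = 10.36 - 9 = 1.36

1.36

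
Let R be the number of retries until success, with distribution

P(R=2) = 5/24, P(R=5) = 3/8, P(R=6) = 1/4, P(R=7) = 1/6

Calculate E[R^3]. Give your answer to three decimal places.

159.708

E[R^3] = Σ r^3·P(R=r)
 = 8·5/24 + 125·3/8 + 216·1/4 + 343·1/6
 = 5/3 + 375/8 + 54 + 343/6
 = 3833/24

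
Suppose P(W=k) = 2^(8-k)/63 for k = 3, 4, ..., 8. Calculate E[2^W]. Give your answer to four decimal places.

E[2^W] = Σ 2^w·P(W=w)
 = 8·32/63 + 16·16/63 + 32·8/63 + 64·4/63 + 128·2/63 + 256·1/63
 = 256/63 + 256/63 + 256/63 + 256/63 + 256/63 + 256/63
 = 512/21

24.3810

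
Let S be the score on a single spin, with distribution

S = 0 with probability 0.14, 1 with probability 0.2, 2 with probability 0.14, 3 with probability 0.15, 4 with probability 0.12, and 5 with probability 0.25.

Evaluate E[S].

2.66

E[S] = Σ s·P(S=s)
 = 0·0.14 + 1·0.2 + 2·0.14 + 3·0.15 + 4·0.12 + 5·0.25
 = 0 + 0.2 + 0.28 + 0.45 + 0.48 + 1.25
 = 2.66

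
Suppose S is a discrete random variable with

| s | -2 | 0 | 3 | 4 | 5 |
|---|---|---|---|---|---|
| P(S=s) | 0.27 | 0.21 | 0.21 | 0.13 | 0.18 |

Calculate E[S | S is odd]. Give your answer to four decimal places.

P(S is odd) = 0.21 + 0.18 = 0.39.
E[S | S is odd] = [3·0.21 + 5·0.18] / 0.39
 = 1.53 / 0.39
 = 51/13

3.9231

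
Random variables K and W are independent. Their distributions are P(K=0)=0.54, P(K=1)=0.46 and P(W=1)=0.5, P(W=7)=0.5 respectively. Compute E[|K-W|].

3.54

E[|K-W|] = Σ_k Σ_w |k-w| · P(K=k)P(W=w)
 = 1·0.27 + 7·0.27 + 0·0.23 + 6·0.23
 = 0.27 + 1.89 + 0 + 1.38
 = 3.54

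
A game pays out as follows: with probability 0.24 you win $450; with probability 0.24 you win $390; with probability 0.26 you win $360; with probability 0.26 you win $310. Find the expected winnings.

E[payout] = 450·0.24 + 390·0.24 + 360·0.26 + 310·0.26
 = 108 + 93.6 + 93.6 + 80.6
 = 375.8

375.8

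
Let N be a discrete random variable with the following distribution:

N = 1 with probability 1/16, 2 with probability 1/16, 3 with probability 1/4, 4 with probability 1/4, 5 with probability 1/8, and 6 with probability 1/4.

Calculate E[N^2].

18.6875

E[N^2] = Σ n^2·P(N=n)
 = 1·1/16 + 4·1/16 + 9·1/4 + 16·1/4 + 25·1/8 + 36·1/4
 = 1/16 + 1/4 + 9/4 + 4 + 25/8 + 9
 = 299/16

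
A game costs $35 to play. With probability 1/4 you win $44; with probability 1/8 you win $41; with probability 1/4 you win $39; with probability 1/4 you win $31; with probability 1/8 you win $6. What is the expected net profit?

-0.625

E[payout] = 44·1/4 + 41·1/8 + 39·1/4 + 31·1/4 + 6·1/8
 = 11 + 41/8 + 39/4 + 31/4 + 3/4
 = 275/8
Net = 275/8 - 35 = -5/8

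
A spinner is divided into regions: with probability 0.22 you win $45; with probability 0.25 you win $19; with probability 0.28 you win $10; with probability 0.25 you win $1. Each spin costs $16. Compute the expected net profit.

E[payout] = 45·0.22 + 19·0.25 + 10·0.28 + 1·0.25
 = 9.9 + 4.75 + 2.8 + 0.25
 = 17.7
Net = 17.7 - 16 = 1.7

1.7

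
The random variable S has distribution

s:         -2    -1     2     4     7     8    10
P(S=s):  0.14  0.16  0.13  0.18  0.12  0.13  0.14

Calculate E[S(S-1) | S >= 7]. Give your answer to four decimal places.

63.8974

P(S >= 7) = 0.12 + 0.13 + 0.14 = 0.39.
E[S(S-1) | S >= 7] = [42·0.12 + 56·0.13 + 90·0.14] / 0.39
 = 24.92 / 0.39
 = 2492/39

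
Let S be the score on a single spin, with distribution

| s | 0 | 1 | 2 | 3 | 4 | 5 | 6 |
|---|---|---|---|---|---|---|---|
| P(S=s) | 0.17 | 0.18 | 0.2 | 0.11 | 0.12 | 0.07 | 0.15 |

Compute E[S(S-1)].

8.4

E[S(S-1)] = Σ s(s-1)·P(S=s)
 = 0·0.17 + 0·0.18 + 2·0.2 + 6·0.11 + 12·0.12 + 20·0.07 + 30·0.15
 = 0 + 0 + 0.4 + 0.66 + 1.44 + 1.4 + 4.5
 = 8.4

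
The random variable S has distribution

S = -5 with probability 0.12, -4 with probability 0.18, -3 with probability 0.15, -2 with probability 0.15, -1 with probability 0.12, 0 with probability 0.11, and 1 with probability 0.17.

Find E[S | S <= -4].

P(S <= -4) = 0.12 + 0.18 = 0.3.
E[S | S <= -4] = [(-5)·0.12 + (-4)·0.18] / 0.3
 = -1.32 / 0.3
 = -22/5

-4.4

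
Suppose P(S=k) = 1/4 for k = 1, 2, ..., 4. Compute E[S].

E[S] = Σ s·P(S=s)
 = 1·1/4 + 2·1/4 + 3·1/4 + 4·1/4
 = 1/4 + 1/2 + 3/4 + 1
 = 5/2

2.5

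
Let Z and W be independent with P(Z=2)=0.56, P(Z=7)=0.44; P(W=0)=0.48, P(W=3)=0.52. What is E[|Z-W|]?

3.2224

E[|Z-W|] = Σ_z Σ_w |z-w| · P(Z=z)P(W=w)
 = 2·0.2688 + 1·0.2912 + 7·0.2112 + 4·0.2288
 = 0.5376 + 0.2912 + 1.4784 + 0.9152
 = 3.2224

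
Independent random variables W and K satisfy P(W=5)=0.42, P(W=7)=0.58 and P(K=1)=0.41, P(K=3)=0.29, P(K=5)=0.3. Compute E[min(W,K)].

E[min(W,K)] = Σ_w Σ_k min(w,k) · P(W=w)P(K=k)
 = 1·0.1722 + 3·0.1218 + 5·0.126 + 1·0.2378 + 3·0.1682 + 5·0.174
 = 0.1722 + 0.3654 + 0.63 + 0.2378 + 0.5046 + 0.87
 = 2.78

2.78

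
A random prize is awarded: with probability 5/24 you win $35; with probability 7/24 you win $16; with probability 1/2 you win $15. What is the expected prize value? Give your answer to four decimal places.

E[payout] = 35·5/24 + 16·7/24 + 15·1/2
 = 175/24 + 14/3 + 15/2
 = 467/24

19.4583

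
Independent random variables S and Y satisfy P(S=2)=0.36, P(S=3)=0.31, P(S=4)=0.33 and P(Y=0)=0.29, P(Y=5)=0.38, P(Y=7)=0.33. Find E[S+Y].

7.18

E[S+Y] = Σ_s Σ_y (s+y) · P(S=s)P(Y=y)
 = 2·0.1044 + 7·0.1368 + 9·0.1188 + 3·0.0899 + 8·0.1178 + 10·0.1023 + 4·0.0957 + 9·0.1254 + 11·0.1089
 = 0.2088 + 0.9576 + 1.0692 + 0.2697 + 0.9424 + 1.023 + 0.3828 + 1.1286 + 1.1979
 = 7.18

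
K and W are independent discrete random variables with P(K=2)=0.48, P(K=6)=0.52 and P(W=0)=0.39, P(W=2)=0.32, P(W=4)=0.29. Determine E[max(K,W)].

4.3584

E[max(K,W)] = Σ_k Σ_w max(k,w) · P(K=k)P(W=w)
 = 2·0.1872 + 2·0.1536 + 4·0.1392 + 6·0.2028 + 6·0.1664 + 6·0.1508
 = 0.3744 + 0.3072 + 0.5568 + 1.2168 + 0.9984 + 0.9048
 = 4.3584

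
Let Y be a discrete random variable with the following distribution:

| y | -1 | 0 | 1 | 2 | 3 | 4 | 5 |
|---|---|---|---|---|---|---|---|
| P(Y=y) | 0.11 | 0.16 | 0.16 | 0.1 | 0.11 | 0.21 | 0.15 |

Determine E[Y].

E[Y] = Σ y·P(Y=y)
 = (-1)·0.11 + 0·0.16 + 1·0.16 + 2·0.1 + 3·0.11 + 4·0.21 + 5·0.15
 = (-0.11) + 0 + 0.16 + 0.2 + 0.33 + 0.84 + 0.75
 = 2.17

2.17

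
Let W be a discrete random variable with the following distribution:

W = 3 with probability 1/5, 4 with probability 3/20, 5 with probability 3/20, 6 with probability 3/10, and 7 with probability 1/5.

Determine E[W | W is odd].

5

P(W is odd) = 1/5 + 3/20 + 1/5 = 11/20.
E[W | W is odd] = [3·1/5 + 5·3/20 + 7·1/5] / (11/20)
 = 11/4 / (11/20)
 = 5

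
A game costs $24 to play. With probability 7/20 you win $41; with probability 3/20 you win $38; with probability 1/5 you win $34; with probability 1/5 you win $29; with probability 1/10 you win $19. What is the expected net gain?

10.55

E[payout] = 41·7/20 + 38·3/20 + 34·1/5 + 29·1/5 + 19·1/10
 = 287/20 + 57/10 + 34/5 + 29/5 + 19/10
 = 691/20
Net = 691/20 - 24 = 211/20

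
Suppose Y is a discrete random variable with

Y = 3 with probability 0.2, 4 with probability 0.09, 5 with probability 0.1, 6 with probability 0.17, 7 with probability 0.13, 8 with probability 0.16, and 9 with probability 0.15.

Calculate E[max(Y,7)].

E[max(Y,7)] = Σ max(y,7)·P(Y=y)
 = 7·0.2 + 7·0.09 + 7·0.1 + 7·0.17 + 7·0.13 + 8·0.16 + 9·0.15
 = 1.4 + 0.63 + 0.7 + 1.19 + 0.91 + 1.28 + 1.35
 = 7.46

7.46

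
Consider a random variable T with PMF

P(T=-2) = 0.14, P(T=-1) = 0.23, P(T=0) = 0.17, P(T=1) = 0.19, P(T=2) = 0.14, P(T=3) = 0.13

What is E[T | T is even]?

0

P(T is even) = 0.14 + 0.17 + 0.14 = 0.45.
E[T | T is even] = [(-2)·0.14 + 0·0.17 + 2·0.14] / 0.45
 = 0 / 0.45
 = 0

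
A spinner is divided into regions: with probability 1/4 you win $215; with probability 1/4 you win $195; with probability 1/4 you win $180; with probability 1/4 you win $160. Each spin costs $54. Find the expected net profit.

E[payout] = 215·1/4 + 195·1/4 + 180·1/4 + 160·1/4
 = 215/4 + 195/4 + 45 + 40
 = 375/2
Net = 375/2 - 54 = 267/2

133.5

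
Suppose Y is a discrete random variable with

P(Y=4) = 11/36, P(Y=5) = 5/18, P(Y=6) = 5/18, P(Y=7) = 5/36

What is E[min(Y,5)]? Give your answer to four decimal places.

E[min(Y,5)] = Σ min(y,5)·P(Y=y)
 = 4·11/36 + 5·5/18 + 5·5/18 + 5·5/36
 = 11/9 + 25/18 + 25/18 + 25/36
 = 169/36

4.6944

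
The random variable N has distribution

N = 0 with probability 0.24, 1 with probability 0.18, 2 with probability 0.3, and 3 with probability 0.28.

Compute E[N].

E[N] = Σ n·P(N=n)
 = 0·0.24 + 1·0.18 + 2·0.3 + 3·0.28
 = 0 + 0.18 + 0.6 + 0.84
 = 1.62

1.62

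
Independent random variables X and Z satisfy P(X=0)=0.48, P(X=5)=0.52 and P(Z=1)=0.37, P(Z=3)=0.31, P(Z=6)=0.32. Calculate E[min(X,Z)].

E[min(X,Z)] = Σ_x Σ_z min(x,z) · P(X=x)P(Z=z)
 = 0·0.1776 + 0·0.1488 + 0·0.1536 + 1·0.1924 + 3·0.1612 + 5·0.1664
 = 0 + 0 + 0 + 0.1924 + 0.4836 + 0.832
 = 1.508

1.508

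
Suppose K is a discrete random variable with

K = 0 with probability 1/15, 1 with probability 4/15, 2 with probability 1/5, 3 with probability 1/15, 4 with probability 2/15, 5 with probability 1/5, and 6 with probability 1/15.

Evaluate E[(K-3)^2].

E[(K-3)^2] = Σ (k-3)^2·P(K=k)
 = 9·1/15 + 4·4/15 + 1·1/5 + 0·1/15 + 1·2/15 + 4·1/5 + 9·1/15
 = 3/5 + 16/15 + 1/5 + 0 + 2/15 + 4/5 + 3/5
 = 17/5

3.4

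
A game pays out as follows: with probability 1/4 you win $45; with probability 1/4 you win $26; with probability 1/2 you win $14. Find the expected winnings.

E[payout] = 45·1/4 + 26·1/4 + 14·1/2
 = 45/4 + 13/2 + 7
 = 99/4

24.75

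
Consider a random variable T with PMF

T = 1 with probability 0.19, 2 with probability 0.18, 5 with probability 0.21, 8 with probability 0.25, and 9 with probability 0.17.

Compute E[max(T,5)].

6.43

E[max(T,5)] = Σ max(t,5)·P(T=t)
 = 5·0.19 + 5·0.18 + 5·0.21 + 8·0.25 + 9·0.17
 = 0.95 + 0.9 + 1.05 + 2 + 1.53
 = 6.43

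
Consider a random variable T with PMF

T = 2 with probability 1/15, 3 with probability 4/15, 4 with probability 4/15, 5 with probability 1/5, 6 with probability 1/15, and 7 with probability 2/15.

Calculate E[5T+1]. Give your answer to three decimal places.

22.667

E[5T+1] = Σ (5t+1)·P(T=t)
 = 11·1/15 + 16·4/15 + 21·4/15 + 26·1/5 + 31·1/15 + 36·2/15
 = 11/15 + 64/15 + 28/5 + 26/5 + 31/15 + 24/5
 = 68/3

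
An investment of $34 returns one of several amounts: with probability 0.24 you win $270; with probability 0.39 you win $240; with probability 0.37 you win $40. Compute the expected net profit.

E[payout] = 270·0.24 + 240·0.39 + 40·0.37
 = 64.8 + 93.6 + 14.8
 = 173.2
Net = 173.2 - 34 = 139.2

139.2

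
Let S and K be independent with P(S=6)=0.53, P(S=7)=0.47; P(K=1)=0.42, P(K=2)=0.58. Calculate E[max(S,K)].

6.47

E[max(S,K)] = Σ_s Σ_k max(s,k) · P(S=s)P(K=k)
 = 6·0.2226 + 6·0.3074 + 7·0.1974 + 7·0.2726
 = 1.3356 + 1.8444 + 1.3818 + 1.9082
 = 6.47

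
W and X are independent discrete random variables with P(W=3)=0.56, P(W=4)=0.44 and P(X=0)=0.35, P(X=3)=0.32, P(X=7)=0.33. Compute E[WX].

E[WX] = Σ_w Σ_x wx · P(W=w)P(X=x)
 = 0·0.196 + 9·0.1792 + 21·0.1848 + 0·0.154 + 12·0.1408 + 28·0.1452
 = 0 + 1.6128 + 3.8808 + 0 + 1.6896 + 4.0656
 = 11.2488

11.2488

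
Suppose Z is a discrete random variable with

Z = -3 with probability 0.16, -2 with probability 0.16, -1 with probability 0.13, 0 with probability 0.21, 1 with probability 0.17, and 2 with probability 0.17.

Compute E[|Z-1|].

E[|Z-1|] = Σ |z-1|·P(Z=z)
 = 4·0.16 + 3·0.16 + 2·0.13 + 1·0.21 + 0·0.17 + 1·0.17
 = 0.64 + 0.48 + 0.26 + 0.21 + 0 + 0.17
 = 1.76

1.76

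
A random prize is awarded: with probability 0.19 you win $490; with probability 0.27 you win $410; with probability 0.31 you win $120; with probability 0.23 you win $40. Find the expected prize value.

250.2

E[payout] = 490·0.19 + 410·0.27 + 120·0.31 + 40·0.23
 = 93.1 + 110.7 + 37.2 + 9.2
 = 250.2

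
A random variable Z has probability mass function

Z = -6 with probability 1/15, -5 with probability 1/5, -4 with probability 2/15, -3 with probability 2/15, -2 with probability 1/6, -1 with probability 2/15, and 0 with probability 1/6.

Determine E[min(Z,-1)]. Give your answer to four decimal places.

E[min(Z,-1)] = Σ min(z,-1)·P(Z=z)
 = (-6)·1/15 + (-5)·1/5 + (-4)·2/15 + (-3)·2/15 + (-2)·1/6 + (-1)·2/15 + (-1)·1/6
 = (-2/5) + (-1) + (-8/15) + (-2/5) + (-1/3) + (-2/15) + (-1/6)
 = -89/30

-2.9667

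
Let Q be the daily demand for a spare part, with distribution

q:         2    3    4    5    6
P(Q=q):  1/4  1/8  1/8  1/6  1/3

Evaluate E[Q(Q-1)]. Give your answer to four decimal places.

E[Q(Q-1)] = Σ q(q-1)·P(Q=q)
 = 2·1/4 + 6·1/8 + 12·1/8 + 20·1/6 + 30·1/3
 = 1/2 + 3/4 + 3/2 + 10/3 + 10
 = 193/12

16.0833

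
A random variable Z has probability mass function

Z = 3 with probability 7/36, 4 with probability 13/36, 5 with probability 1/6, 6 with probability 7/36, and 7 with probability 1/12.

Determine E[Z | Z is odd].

P(Z is odd) = 7/36 + 1/6 + 1/12 = 4/9.
E[Z | Z is odd] = [3·7/36 + 5·1/6 + 7·1/12] / (4/9)
 = 2 / (4/9)
 = 9/2

4.5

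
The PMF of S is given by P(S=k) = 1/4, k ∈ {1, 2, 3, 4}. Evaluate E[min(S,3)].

2.25

E[min(S,3)] = Σ min(s,3)·P(S=s)
 = 1·1/4 + 2·1/4 + 3·1/4 + 3·1/4
 = 1/4 + 1/2 + 3/4 + 3/4
 = 9/4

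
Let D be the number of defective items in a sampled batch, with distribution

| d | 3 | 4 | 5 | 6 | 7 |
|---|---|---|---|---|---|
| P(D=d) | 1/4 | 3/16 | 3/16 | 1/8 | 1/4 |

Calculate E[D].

4.9375

E[D] = Σ d·P(D=d)
 = 3·1/4 + 4·3/16 + 5·3/16 + 6·1/8 + 7·1/4
 = 3/4 + 3/4 + 15/16 + 3/4 + 7/4
 = 79/16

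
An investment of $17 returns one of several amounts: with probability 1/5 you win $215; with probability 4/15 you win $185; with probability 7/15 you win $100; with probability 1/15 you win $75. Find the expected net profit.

E[payout] = 215·1/5 + 185·4/15 + 100·7/15 + 75·1/15
 = 43 + 148/3 + 140/3 + 5
 = 144
Net = 144 - 17 = 127

127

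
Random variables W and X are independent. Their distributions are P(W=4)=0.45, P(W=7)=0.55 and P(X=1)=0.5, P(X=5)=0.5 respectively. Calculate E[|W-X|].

E[|W-X|] = Σ_w Σ_x |w-x| · P(W=w)P(X=x)
 = 3·0.225 + 1·0.225 + 6·0.275 + 2·0.275
 = 0.675 + 0.225 + 1.65 + 0.55
 = 3.1

3.1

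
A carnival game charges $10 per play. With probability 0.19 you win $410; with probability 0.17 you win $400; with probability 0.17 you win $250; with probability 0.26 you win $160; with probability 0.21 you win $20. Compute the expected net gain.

224.2

E[payout] = 410·0.19 + 400·0.17 + 250·0.17 + 160·0.26 + 20·0.21
 = 77.9 + 68 + 42.5 + 41.6 + 4.2
 = 234.2
Net = 234.2 - 10 = 224.2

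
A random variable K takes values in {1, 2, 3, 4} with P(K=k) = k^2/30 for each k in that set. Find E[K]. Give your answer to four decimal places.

E[K] = Σ k·P(K=k)
 = 1·1/30 + 2·2/15 + 3·3/10 + 4·8/15
 = 1/30 + 4/15 + 9/10 + 32/15
 = 10/3

3.3333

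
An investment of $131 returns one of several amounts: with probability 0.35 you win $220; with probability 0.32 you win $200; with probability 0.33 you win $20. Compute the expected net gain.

E[payout] = 220·0.35 + 200·0.32 + 20·0.33
 = 77 + 64 + 6.6
 = 147.6
Net = 147.6 - 131 = 16.6

16.6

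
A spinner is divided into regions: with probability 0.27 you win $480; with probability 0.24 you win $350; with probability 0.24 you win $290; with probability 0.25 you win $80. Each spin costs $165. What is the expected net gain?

E[payout] = 480·0.27 + 350·0.24 + 290·0.24 + 80·0.25
 = 129.6 + 84 + 69.6 + 20
 = 303.2
Net = 303.2 - 165 = 138.2

138.2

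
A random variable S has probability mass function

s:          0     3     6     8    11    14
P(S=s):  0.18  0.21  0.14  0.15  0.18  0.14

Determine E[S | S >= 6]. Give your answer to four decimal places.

9.8033

P(S >= 6) = 0.14 + 0.15 + 0.18 + 0.14 = 0.61.
E[S | S >= 6] = [6·0.14 + 8·0.15 + 11·0.18 + 14·0.14] / 0.61
 = 5.98 / 0.61
 = 598/61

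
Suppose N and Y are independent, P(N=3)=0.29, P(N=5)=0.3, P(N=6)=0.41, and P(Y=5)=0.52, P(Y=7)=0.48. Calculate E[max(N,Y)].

6.1732

E[max(N,Y)] = Σ_n Σ_y max(n,y) · P(N=n)P(Y=y)
 = 5·0.1508 + 7·0.1392 + 5·0.156 + 7·0.144 + 6·0.2132 + 7·0.1968
 = 0.754 + 0.9744 + 0.78 + 1.008 + 1.2792 + 1.3776
 = 6.1732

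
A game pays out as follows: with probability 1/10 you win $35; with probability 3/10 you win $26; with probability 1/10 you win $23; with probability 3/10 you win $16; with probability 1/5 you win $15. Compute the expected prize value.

21.4

E[payout] = 35·1/10 + 26·3/10 + 23·1/10 + 16·3/10 + 15·1/5
 = 7/2 + 39/5 + 23/10 + 24/5 + 3
 = 107/5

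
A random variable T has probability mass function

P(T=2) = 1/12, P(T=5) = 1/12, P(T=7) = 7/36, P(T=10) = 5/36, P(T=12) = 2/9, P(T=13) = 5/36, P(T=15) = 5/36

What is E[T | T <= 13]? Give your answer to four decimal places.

9.0645

P(T <= 13) = 1/12 + 1/12 + 7/36 + 5/36 + 2/9 + 5/36 = 31/36.
E[T | T <= 13] = [2·1/12 + 5·1/12 + 7·7/36 + 10·5/36 + 12·2/9 + 13·5/36] / (31/36)
 = 281/36 / (31/36)
 = 281/31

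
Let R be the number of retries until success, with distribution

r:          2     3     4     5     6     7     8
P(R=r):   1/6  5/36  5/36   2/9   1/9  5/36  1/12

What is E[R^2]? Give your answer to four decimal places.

E[R^2] = Σ r^2·P(R=r)
 = 4·1/6 + 9·5/36 + 16·5/36 + 25·2/9 + 36·1/9 + 49·5/36 + 64·1/12
 = 2/3 + 5/4 + 20/9 + 50/9 + 4 + 245/36 + 16/3
 = 155/6

25.8333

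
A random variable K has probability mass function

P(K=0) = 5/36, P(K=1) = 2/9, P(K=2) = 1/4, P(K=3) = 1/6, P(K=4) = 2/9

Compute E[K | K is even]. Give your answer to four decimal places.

2.2727

P(K is even) = 5/36 + 1/4 + 2/9 = 11/18.
E[K | K is even] = [0·5/36 + 2·1/4 + 4·2/9] / (11/18)
 = 25/18 / (11/18)
 = 25/11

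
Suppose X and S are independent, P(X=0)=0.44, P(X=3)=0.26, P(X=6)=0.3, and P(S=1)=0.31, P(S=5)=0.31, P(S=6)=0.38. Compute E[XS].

E[XS] = Σ_x Σ_s xs · P(X=x)P(S=s)
 = 0·0.1364 + 0·0.1364 + 0·0.1672 + 3·0.0806 + 15·0.0806 + 18·0.0988 + 6·0.093 + 30·0.093 + 36·0.114
 = 0 + 0 + 0 + 0.2418 + 1.209 + 1.7784 + 0.558 + 2.79 + 4.104
 = 10.6812

10.6812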